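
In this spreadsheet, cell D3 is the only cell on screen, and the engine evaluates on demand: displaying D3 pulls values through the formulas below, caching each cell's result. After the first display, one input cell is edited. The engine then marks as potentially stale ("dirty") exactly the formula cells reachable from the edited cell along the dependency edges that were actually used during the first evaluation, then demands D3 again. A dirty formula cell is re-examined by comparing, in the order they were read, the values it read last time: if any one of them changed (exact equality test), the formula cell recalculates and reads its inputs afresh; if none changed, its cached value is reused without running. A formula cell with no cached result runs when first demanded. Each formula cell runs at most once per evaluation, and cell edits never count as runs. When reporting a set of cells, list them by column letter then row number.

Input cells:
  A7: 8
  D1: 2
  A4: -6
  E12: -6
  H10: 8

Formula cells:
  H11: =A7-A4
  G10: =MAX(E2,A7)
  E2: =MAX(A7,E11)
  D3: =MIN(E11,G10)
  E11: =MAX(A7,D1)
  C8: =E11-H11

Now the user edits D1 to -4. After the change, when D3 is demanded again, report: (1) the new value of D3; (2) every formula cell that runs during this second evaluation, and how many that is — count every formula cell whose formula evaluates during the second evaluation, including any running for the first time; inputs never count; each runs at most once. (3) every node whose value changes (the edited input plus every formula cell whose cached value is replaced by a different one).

Initial pass — values computed on the first demand:
  E11 = MAX(8, 2) = 8
  E2 = MAX(8, 8) = 8
  G10 = MAX(8, 8) = 8
  D3 = MIN(8, 8) = 8

Second demand — change propagation:
  E11: re-runs because D1 2->-4; new result 8 (unchanged).
  E2: re-examined; everything it read last time is the same (A7 unchanged, E11 unchanged) — cache 8 kept, no run.
  G10: re-examined; everything it read last time is the same (E2 unchanged, A7 unchanged) — cache 8 kept, no run.
  D3: re-examined; everything it read last time is the same (E11 unchanged, G10 unchanged) — cache 8 kept, no run.

The important point: E11 recomputes to an identical value, and the output ends up unchanged.

D3 now evaluates to 8.
Run set: E11 (1 run).
Changed values: D1.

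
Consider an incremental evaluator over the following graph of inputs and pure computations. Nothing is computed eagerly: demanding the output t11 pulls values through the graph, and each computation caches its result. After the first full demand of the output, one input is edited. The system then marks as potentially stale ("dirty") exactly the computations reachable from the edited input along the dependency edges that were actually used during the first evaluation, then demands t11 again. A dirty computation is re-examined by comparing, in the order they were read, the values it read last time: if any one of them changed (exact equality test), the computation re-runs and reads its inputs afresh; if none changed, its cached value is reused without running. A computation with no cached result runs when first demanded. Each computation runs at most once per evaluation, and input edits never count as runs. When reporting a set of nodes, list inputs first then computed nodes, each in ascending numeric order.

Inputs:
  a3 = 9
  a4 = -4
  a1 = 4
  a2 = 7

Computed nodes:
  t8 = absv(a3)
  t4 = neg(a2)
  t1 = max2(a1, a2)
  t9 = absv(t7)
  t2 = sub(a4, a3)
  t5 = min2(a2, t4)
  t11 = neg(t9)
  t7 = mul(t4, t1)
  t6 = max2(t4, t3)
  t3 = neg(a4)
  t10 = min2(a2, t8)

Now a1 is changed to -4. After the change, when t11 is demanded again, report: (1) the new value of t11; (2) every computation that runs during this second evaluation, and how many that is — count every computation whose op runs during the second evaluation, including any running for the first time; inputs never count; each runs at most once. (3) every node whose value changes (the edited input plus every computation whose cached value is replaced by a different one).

Initial pass — values computed on the first demand:
  t1 = max2(4, 7) = 7
  t4 = neg(7) = -7
  t7 = mul(-7, 7) = -49
  t9 = absv(-49) = 49
  t11 = neg(49) = -49

Second demand — change propagation:
  t1: re-runs because a1 4->-4; new result 7 (unchanged).
  t7: re-examined; everything it read last time is the same (t4 unchanged, t1 unchanged) — cache -49 kept, no run.
  t9: re-examined; everything it read last time is the same (t7 unchanged) — cache 49 kept, no run.
  t11: re-examined; everything it read last time is the same (t9 unchanged) — cache -49 kept, no run.

The important point: t1 recomputes to an identical value, and the output ends up unchanged.

t11 now evaluates to -49.
Run set: t1 (1 run).
Changed values: a1.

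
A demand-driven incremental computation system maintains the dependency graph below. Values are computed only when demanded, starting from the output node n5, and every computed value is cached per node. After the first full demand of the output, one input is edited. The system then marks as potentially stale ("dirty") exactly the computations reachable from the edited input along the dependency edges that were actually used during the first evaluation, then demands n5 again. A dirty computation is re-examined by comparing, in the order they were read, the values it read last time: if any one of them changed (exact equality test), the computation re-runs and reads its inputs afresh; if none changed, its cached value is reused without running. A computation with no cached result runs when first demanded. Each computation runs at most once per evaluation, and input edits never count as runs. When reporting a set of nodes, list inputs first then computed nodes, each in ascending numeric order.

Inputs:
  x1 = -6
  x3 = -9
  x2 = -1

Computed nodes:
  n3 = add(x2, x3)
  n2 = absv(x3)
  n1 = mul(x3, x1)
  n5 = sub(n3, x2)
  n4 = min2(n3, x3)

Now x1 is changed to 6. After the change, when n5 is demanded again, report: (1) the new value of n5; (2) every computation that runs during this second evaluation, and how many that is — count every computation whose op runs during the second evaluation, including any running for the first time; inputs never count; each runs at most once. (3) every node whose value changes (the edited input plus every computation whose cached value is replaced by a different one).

New value of n5: -9.
Computations that run: none — 0 in total.
Values that change: x1.
Key observation: x1 is never demanded by the output, so the edit triggers no recomputation at all.

First evaluation (everything demanded from the output):
  n3 = add(-1, -9) = -10
  n5 = sub(-10, -1) = -9

Propagation after the edit:
  x1 feeds no computation that the output demands — nothing is marked dirty and nothing runs.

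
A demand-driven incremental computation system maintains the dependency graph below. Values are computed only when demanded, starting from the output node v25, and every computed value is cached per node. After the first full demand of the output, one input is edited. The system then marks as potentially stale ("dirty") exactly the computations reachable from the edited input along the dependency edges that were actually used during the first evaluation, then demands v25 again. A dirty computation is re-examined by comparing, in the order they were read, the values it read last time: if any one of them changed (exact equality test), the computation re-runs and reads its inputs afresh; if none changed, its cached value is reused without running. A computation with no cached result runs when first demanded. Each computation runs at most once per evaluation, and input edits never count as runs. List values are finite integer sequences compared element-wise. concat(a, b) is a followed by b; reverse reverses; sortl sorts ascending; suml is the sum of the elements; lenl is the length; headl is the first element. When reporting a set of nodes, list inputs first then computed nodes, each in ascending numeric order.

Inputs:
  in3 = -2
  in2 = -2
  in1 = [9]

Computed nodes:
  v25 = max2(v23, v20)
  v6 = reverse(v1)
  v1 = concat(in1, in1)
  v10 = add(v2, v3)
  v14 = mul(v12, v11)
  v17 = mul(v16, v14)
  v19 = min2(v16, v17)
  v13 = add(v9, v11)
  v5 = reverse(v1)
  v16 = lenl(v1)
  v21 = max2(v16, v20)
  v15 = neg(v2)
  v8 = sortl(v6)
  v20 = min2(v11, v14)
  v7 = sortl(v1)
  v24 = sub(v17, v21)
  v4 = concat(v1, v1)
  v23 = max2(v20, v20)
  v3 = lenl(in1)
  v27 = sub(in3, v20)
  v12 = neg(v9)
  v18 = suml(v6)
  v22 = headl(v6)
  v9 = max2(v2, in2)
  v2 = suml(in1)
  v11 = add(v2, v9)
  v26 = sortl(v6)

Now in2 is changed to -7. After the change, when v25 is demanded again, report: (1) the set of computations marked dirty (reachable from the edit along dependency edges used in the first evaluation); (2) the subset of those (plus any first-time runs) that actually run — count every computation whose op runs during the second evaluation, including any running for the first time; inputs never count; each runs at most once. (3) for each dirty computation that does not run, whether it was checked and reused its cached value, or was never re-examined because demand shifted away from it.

Marked dirty: v9, v11, v12, v14, v20, v23, v25.
Computations that run: v9 — 1 in total.
Checked but reused from cache: v11, v12, v14, v20, v23, v25.
Key observation: the change is absorbed at v9 — it re-runs but produces the same value, and the output's value is unchanged.

First evaluation (everything demanded from the output):
  v2 = suml([9]) = 9
  v9 = max2(9, -2) = 9
  v11 = add(9, 9) = 18
  v12 = neg(9) = -9
  v14 = mul(-9, 18) = -162
  v20 = min2(18, -162) = -162
  v23 = max2(-162, -162) = -162
  v25 = max2(-162, -162) = -162

Propagation after the edit:
  v9: runs — in2 -2->-7; result 9 (same value as before).
  v11: checked — values it read are unchanged (v2 unchanged, v9 unchanged); reused cached 18 without running.
  v12: checked — values it read are unchanged (v9 unchanged); reused cached -9 without running.
  v14: checked — values it read are unchanged (v12 unchanged, v11 unchanged); reused cached -162 without running.
  v20: checked — values it read are unchanged (v11 unchanged, v14 unchanged); reused cached -162 without running.
  v23: checked — values it read are unchanged (v20 unchanged, v20 unchanged); reused cached -162 without running.
  v25: checked — values it read are unchanged (v23 unchanged, v20 unchanged); reused cached -162 without running.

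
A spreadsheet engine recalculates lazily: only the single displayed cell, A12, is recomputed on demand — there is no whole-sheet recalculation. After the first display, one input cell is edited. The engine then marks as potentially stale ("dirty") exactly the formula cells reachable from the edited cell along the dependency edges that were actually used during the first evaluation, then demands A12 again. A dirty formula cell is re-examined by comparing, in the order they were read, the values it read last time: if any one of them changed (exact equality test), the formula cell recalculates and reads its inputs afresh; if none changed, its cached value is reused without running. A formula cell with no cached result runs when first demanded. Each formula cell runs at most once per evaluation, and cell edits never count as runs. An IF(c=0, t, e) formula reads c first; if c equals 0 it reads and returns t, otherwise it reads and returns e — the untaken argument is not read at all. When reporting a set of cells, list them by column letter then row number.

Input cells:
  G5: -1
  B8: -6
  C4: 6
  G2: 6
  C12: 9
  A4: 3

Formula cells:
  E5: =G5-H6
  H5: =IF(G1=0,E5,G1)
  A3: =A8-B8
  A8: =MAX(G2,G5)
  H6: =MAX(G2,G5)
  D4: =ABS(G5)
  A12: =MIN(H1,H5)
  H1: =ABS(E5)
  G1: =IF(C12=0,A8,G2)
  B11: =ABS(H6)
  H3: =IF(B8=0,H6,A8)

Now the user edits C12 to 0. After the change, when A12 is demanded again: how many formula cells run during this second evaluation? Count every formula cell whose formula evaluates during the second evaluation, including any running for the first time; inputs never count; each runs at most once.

First evaluation (everything demanded from the output):
  G1 = IF(C12=0: C12=9 -> else branch G2) = 6
  H6 = MAX(6, -1) = 6
  E5 = -1 - 6 = -7
  H1 = ABS(-7) = 7
  H5 = IF(G1=0: G1=6 -> else branch G1) = 6
  A12 = MIN(7, 6) = 6

Propagation after the edit:
  A8: demanded for the first time — runs, produces 6.
  G1: runs — C12 9->0; result 6 (same value as before).
  H5: checked — values it read are unchanged (G1 unchanged, G1 unchanged); reused cached 6 without running.
  A12: checked — values it read are unchanged (H1 unchanged, H5 unchanged); reused cached 6 without running.

Key observation: a condition flipped, so demand reaches new nodes — A8 runs for the first time.

Formula cells that run: A8, G1 — 2 in total.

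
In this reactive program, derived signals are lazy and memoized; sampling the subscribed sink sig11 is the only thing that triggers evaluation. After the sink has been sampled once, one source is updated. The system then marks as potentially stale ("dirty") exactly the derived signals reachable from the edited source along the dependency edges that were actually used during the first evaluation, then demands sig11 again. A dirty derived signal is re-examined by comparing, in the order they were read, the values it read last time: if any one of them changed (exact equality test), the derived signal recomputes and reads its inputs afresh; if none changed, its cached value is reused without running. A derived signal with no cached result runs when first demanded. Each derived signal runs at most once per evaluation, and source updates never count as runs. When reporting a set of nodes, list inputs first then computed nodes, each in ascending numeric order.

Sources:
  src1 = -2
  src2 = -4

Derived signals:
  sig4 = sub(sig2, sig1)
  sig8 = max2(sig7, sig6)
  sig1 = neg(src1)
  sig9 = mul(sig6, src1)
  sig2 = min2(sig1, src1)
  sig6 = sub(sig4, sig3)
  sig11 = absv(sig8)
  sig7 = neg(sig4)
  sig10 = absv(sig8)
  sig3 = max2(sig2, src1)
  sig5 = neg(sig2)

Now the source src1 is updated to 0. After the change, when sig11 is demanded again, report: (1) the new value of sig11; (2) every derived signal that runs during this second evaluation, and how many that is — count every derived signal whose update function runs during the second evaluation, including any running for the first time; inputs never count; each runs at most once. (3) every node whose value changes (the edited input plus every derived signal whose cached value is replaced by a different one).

Demanding sig11 again yields 0.
8 derived signals run: sig1, sig2, sig3, sig4, sig6, sig7, sig8, sig11.
The nodes whose values change: src1, sig1, sig2, sig3, sig4, sig6, sig7, sig8, sig11.

First demand of the output computes:
  sig1 = neg(-2) = 2
  sig2 = min2(2, -2) = -2
  sig3 = max2(-2, -2) = -2
  sig4 = sub(-2, 2) = -4
  sig6 = sub(-4, -2) = -2
  sig7 = neg(-4) = 4
  sig8 = max2(4, -2) = 4
  sig11 = absv(4) = 4

After the edit, cleaning proceeds:
  sig1: a read changed (src1 -2->0) — executes, giving 0.
  sig2: a read changed (sig1 2->0; src1 -2->0) — executes, giving 0.
  sig3: a read changed (sig2 -2->0; src1 -2->0) — executes, giving 0.
  sig4: a read changed (sig2 -2->0; sig1 2->0) — executes, giving 0.
  sig6: a read changed (sig4 -4->0; sig3 -2->0) — executes, giving 0.
  sig7: a read changed (sig4 -4->0) — executes, giving 0.
  sig8: a read changed (sig7 4->0; sig6 -2->0) — executes, giving 0.
  sig11: a read changed (sig8 4->0) — executes, giving 0.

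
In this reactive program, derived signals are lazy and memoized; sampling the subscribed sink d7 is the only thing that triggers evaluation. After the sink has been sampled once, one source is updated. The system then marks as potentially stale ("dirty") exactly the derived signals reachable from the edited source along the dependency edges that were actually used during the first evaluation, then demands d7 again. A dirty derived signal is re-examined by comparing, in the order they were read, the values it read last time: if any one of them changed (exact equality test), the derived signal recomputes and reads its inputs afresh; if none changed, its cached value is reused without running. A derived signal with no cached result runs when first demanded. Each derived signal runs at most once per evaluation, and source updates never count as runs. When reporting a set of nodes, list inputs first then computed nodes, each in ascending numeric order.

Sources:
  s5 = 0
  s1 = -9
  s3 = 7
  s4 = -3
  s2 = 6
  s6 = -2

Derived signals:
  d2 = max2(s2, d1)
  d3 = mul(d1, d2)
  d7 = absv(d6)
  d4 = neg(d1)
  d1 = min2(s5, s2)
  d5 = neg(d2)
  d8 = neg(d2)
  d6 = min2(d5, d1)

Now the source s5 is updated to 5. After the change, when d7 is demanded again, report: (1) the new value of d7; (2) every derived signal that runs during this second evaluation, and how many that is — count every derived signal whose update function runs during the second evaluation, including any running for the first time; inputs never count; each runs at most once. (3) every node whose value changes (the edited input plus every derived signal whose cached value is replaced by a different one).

First demand of the output computes:
  d1 = min2(0, 6) = 0
  d2 = max2(6, 0) = 6
  d5 = neg(6) = -6
  d6 = min2(-6, 0) = -6
  d7 = absv(-6) = 6

After the edit, cleaning proceeds:
  d1: a read changed (s5 0->5) — executes, giving 5.
  d2: a read changed (d1 0->5) — executes, giving 6 — identical to its old value.
  d5: dirty, but its reads are unchanged (d2 unchanged); cached -6 stands.
  d6: a read changed (d1 0->5) — executes, giving -6 — identical to its old value.
  d7: dirty, but its reads are unchanged (d6 unchanged); cached 6 stands.

Note where the cutoff bites: d5 is checked, finds nothing changed, and keeps its cache.

Demanding d7 again yields 6.
3 derived signals run: d1, d2, d6.
The nodes whose values change: s5, d1.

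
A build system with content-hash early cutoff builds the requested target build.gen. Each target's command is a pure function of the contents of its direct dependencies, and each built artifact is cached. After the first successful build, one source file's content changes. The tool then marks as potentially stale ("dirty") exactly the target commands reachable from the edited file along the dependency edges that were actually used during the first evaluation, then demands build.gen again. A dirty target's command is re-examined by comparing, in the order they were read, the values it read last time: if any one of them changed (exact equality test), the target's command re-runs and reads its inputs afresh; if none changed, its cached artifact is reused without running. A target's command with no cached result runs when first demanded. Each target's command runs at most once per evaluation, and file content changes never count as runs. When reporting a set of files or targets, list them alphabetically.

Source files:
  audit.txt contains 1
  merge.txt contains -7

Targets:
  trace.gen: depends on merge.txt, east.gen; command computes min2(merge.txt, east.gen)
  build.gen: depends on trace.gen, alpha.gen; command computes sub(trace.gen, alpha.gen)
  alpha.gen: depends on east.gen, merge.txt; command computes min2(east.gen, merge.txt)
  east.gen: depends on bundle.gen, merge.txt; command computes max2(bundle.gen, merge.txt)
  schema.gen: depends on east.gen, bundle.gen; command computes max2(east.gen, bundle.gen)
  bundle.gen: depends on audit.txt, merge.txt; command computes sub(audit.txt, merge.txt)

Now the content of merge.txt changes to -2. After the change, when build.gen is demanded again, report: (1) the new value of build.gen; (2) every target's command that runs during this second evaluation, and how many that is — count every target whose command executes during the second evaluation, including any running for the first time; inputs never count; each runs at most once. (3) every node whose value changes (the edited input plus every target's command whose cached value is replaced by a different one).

New value of build.gen: 0.
Target commands that run: alpha.gen, build.gen, bundle.gen, east.gen, trace.gen — 5 in total.
Values that change: alpha.gen, bundle.gen, east.gen, merge.txt, trace.gen.

First evaluation (everything demanded from the output):
  bundle.gen = sub(1, -7) = 8
  east.gen = max2(8, -7) = 8
  alpha.gen = min2(8, -7) = -7
  trace.gen = min2(-7, 8) = -7
  build.gen = sub(-7, -7) = 0

Propagation after the edit:
  bundle.gen: runs — merge.txt -7->-2; result 3.
  east.gen: runs — bundle.gen 8->3; merge.txt -7->-2; result 3.
  alpha.gen: runs — east.gen 8->3; merge.txt -7->-2; result -2.
  trace.gen: runs — merge.txt -7->-2; east.gen 8->3; result -2.
  build.gen: runs — trace.gen -7->-2; alpha.gen -7->-2; result 0 (same value as before).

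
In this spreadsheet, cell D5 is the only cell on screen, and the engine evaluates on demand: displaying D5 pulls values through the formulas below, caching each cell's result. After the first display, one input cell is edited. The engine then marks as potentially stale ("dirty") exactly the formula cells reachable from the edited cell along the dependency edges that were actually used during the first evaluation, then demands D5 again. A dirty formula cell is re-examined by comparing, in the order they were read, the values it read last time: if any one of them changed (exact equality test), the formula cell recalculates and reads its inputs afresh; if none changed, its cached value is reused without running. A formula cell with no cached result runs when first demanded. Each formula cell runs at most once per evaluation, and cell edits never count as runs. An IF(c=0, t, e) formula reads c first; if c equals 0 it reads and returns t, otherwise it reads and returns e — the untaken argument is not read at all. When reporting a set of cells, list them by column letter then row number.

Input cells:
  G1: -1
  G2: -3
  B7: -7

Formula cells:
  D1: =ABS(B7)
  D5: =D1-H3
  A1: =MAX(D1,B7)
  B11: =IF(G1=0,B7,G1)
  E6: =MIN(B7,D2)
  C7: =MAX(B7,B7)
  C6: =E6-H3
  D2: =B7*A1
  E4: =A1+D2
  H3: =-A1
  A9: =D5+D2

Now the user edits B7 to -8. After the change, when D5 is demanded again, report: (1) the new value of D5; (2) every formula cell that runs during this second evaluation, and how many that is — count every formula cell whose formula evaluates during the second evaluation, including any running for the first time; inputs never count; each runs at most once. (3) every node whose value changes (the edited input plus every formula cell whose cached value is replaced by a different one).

D5 now evaluates to 16.
Run set: A1, D1, D5, H3 (4 run).
Changed values: A1, B7, D1, D5, H3.

Initial pass — values computed on the first demand:
  D1 = ABS(-7) = 7
  A1 = MAX(7, -7) = 7
  H3 = -(7) = -7
  D5 = 7 - -7 = 14

Second demand — change propagation:
  D1: re-runs because B7 -7->-8; new result 8.
  A1: re-runs because D1 7->8; B7 -7->-8; new result 8.
  H3: re-runs because A1 7->8; new result -8.
  D5: re-runs because D1 7->8; H3 -7->-8; new result 16.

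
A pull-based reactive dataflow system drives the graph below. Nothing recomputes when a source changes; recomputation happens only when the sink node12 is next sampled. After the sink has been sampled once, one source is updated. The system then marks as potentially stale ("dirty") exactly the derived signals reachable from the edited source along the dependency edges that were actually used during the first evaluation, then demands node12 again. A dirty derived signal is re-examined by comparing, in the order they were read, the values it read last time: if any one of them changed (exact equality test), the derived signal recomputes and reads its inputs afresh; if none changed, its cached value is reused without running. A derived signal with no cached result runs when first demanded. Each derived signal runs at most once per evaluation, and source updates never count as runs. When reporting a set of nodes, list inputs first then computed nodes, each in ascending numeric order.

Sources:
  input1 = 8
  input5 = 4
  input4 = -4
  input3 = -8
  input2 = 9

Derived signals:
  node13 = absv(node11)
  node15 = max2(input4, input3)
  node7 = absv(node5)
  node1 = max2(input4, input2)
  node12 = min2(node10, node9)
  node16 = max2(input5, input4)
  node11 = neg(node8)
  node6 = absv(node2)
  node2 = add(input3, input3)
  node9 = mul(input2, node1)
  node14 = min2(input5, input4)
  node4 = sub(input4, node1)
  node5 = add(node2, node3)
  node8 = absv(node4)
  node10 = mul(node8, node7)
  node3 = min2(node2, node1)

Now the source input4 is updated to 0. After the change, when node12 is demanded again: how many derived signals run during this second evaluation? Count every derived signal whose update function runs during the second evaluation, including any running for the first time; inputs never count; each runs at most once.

First evaluation (everything demanded from the output):
  node1 = max2(-4, 9) = 9
  node2 = add(-8, -8) = -16
  node3 = min2(-16, 9) = -16
  node4 = sub(-4, 9) = -13
  node5 = add(-16, -16) = -32
  node7 = absv(-32) = 32
  node8 = absv(-13) = 13
  node9 = mul(9, 9) = 81
  node10 = mul(13, 32) = 416
  node12 = min2(416, 81) = 81

Propagation after the edit:
  node1: runs — input4 -4->0; result 9 (same value as before).
  node3: checked — values it read are unchanged (node2 unchanged, node1 unchanged); reused cached -16 without running.
  node4: runs — input4 -4->0; result -9.
  node5: checked — values it read are unchanged (node2 unchanged, node3 unchanged); reused cached -32 without running.
  node7: checked — values it read are unchanged (node5 unchanged); reused cached 32 without running.
  node8: runs — node4 -13->-9; result 9.
  node9: checked — values it read are unchanged (input2 unchanged, node1 unchanged); reused cached 81 without running.
  node10: runs — node8 13->9; result 288.
  node12: runs — node10 416->288; result 81 (same value as before).

Key observation: the cutoff stops propagation at node3 — its inputs' values are unchanged, so it reuses its cache.

Derived signals that run: node1, node4, node8, node10, node12 — 5 in total.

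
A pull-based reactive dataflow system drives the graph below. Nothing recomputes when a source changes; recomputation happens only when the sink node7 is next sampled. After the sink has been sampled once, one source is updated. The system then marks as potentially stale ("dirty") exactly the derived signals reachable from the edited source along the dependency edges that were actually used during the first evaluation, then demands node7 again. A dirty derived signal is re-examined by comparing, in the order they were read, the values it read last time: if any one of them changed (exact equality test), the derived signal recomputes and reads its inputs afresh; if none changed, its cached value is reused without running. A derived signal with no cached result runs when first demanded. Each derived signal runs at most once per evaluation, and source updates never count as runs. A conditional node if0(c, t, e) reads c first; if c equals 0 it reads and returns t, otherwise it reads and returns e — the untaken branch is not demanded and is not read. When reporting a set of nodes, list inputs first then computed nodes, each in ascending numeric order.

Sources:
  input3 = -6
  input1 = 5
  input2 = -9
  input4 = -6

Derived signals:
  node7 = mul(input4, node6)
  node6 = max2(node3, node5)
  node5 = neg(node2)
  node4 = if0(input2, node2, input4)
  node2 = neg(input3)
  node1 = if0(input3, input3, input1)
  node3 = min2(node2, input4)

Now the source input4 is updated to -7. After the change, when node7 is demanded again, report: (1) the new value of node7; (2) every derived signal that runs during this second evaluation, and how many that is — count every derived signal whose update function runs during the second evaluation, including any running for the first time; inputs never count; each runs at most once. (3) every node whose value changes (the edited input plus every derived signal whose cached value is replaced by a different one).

New value of node7: 42.
Derived signals that run: node3, node6, node7 — 3 in total.
Values that change: input4, node3, node7.

First evaluation (everything demanded from the output):
  node2 = neg(-6) = 6
  node3 = min2(6, -6) = -6
  node5 = neg(6) = -6
  node6 = max2(-6, -6) = -6
  node7 = mul(-6, -6) = 36

Propagation after the edit:
  node3: runs — input4 -6->-7; result -7.
  node6: runs — node3 -6->-7; result -6 (same value as before).
  node7: runs — input4 -6->-7; result 42.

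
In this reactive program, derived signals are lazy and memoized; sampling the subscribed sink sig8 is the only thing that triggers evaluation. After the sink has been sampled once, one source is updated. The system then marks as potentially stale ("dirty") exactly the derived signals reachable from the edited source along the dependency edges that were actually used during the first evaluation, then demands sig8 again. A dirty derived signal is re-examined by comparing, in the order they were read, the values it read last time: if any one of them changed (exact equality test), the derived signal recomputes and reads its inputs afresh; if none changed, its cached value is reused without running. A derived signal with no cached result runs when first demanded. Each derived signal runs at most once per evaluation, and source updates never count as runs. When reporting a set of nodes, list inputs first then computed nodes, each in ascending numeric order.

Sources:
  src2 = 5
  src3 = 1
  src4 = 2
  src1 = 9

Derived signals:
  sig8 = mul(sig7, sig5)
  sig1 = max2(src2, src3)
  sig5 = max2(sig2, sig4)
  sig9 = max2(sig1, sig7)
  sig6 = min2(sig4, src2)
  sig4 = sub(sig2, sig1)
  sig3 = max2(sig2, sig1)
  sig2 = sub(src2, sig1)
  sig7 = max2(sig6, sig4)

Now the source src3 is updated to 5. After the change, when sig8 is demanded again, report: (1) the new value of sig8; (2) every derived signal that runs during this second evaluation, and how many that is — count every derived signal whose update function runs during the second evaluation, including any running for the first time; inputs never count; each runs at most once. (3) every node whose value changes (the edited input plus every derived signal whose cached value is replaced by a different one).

Demanding sig8 again yields 0.
1 derived signals run: sig1.
The nodes whose values change: src3.
Note the absorption at sig1: it re-runs yet its value is the same, leaving the output's value untouched.

First demand of the output computes:
  sig1 = max2(5, 1) = 5
  sig2 = sub(5, 5) = 0
  sig4 = sub(0, 5) = -5
  sig5 = max2(0, -5) = 0
  sig6 = min2(-5, 5) = -5
  sig7 = max2(-5, -5) = -5
  sig8 = mul(-5, 0) = 0

After the edit, cleaning proceeds:
  sig1: a read changed (src3 1->5) — executes, giving 5 — identical to its old value.
  sig2: dirty, but its reads are unchanged (src2 unchanged, sig1 unchanged); cached 0 stands.
  sig4: dirty, but its reads are unchanged (sig2 unchanged, sig1 unchanged); cached -5 stands.
  sig5: dirty, but its reads are unchanged (sig2 unchanged, sig4 unchanged); cached 0 stands.
  sig6: dirty, but its reads are unchanged (sig4 unchanged, src2 unchanged); cached -5 stands.
  sig7: dirty, but its reads are unchanged (sig6 unchanged, sig4 unchanged); cached -5 stands.
  sig8: dirty, but its reads are unchanged (sig7 unchanged, sig5 unchanged); cached 0 stands.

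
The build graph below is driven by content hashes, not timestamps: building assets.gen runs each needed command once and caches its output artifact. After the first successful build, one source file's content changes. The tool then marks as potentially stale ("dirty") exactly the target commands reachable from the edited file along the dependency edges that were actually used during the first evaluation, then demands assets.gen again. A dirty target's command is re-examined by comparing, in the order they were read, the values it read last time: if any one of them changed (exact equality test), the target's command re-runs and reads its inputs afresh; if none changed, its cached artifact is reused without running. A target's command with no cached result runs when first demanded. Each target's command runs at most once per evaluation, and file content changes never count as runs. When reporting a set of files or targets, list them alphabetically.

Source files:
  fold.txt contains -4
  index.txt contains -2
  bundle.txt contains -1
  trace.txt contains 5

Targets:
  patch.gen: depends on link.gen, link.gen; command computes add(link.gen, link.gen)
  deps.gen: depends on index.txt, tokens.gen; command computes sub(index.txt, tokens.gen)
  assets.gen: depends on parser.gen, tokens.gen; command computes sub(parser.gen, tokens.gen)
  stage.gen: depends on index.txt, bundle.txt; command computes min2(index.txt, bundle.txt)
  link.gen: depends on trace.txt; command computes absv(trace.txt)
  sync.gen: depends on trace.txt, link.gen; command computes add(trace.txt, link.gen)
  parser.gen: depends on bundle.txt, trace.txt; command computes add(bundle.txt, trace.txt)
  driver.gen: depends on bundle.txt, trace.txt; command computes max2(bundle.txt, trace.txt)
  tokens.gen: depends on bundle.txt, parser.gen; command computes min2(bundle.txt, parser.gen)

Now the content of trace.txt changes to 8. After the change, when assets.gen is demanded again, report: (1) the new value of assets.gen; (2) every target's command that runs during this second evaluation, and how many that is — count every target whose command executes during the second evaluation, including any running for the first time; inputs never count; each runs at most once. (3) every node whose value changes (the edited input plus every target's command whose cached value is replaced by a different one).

Initial pass — values computed on the first demand:
  parser.gen = add(-1, 5) = 4
  tokens.gen = min2(-1, 4) = -1
  assets.gen = sub(4, -1) = 5

Second demand — change propagation:
  parser.gen: re-runs because trace.txt 5->8; new result 7.
  tokens.gen: re-runs because parser.gen 4->7; new result -1 (unchanged).
  assets.gen: re-runs because parser.gen 4->7; new result 8.

assets.gen now evaluates to 8.
Run set: assets.gen, parser.gen, tokens.gen (3 run).
Changed values: assets.gen, parser.gen, trace.txt.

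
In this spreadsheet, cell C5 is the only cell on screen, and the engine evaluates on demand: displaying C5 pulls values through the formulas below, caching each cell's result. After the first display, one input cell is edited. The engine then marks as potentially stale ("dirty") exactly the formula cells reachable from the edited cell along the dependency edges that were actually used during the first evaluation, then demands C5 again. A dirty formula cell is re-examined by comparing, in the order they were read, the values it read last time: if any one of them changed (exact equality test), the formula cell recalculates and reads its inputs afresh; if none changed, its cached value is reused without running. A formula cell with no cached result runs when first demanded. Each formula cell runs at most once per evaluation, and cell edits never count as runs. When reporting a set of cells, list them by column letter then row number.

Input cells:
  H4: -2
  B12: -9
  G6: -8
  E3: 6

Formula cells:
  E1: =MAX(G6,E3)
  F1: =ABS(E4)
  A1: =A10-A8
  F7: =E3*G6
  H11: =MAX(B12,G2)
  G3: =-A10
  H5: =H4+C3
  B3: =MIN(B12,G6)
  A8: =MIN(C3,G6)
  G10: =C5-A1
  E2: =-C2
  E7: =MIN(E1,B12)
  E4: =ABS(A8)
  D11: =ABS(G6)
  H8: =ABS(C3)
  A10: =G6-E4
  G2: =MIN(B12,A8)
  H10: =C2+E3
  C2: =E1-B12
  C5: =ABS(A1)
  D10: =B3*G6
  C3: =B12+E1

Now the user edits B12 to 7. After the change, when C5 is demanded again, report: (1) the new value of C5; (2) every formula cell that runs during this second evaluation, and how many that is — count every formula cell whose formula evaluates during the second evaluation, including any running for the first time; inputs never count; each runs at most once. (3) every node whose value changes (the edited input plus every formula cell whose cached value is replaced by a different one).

Initial pass — values computed on the first demand:
  E1 = MAX(-8, 6) = 6
  C3 = -9 + 6 = -3
  A8 = MIN(-3, -8) = -8
  E4 = ABS(-8) = 8
  A10 = -8 - 8 = -16
  A1 = -16 - -8 = -8
  C5 = ABS(-8) = 8

Second demand — change propagation:
  C3: re-runs because B12 -9->7; new result 13.
  A8: re-runs because C3 -3->13; new result -8 (unchanged).
  E4: re-examined; everything it read last time is the same (A8 unchanged) — cache 8 kept, no run.
  A10: re-examined; everything it read last time is the same (G6 unchanged, E4 unchanged) — cache -16 kept, no run.
  A1: re-examined; everything it read last time is the same (A10 unchanged, A8 unchanged) — cache -8 kept, no run.
  C5: re-examined; everything it read last time is the same (A1 unchanged) — cache 8 kept, no run.

The important point: A8 recomputes to an identical value, and the output ends up unchanged.

C5 now evaluates to 8.
Run set: A8, C3 (2 run).
Changed values: B12, C3.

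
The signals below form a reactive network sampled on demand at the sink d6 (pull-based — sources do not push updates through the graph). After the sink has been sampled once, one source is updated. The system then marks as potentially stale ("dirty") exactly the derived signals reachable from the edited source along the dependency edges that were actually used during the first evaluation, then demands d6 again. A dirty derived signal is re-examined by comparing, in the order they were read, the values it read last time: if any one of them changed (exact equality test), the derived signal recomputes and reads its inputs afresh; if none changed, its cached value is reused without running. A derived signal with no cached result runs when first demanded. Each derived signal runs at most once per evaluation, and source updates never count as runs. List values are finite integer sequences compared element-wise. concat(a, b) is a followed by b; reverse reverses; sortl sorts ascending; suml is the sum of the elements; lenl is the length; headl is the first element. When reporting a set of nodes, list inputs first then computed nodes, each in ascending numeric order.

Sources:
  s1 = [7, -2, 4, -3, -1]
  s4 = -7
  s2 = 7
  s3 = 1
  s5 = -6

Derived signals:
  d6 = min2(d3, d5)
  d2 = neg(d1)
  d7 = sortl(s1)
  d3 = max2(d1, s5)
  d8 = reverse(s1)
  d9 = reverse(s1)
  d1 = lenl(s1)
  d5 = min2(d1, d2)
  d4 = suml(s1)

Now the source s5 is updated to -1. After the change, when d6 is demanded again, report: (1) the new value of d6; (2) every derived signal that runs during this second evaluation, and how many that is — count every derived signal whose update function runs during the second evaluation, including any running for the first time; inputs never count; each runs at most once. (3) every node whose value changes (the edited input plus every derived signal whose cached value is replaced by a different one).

Initial pass — values computed on the first demand:
  d1 = lenl([7, -2, 4, -3, -1]) = 5
  d2 = neg(5) = -5
  d3 = max2(5, -6) = 5
  d5 = min2(5, -5) = -5
  d6 = min2(5, -5) = -5

Second demand — change propagation:
  d3: re-runs because s5 -6->-1; new result 5 (unchanged).
  d6: re-examined; everything it read last time is the same (d3 unchanged, d5 unchanged) — cache -5 kept, no run.

The important point: d3 recomputes to an identical value, and the output ends up unchanged.

d6 now evaluates to -5.
Run set: d3 (1 run).
Changed values: s5.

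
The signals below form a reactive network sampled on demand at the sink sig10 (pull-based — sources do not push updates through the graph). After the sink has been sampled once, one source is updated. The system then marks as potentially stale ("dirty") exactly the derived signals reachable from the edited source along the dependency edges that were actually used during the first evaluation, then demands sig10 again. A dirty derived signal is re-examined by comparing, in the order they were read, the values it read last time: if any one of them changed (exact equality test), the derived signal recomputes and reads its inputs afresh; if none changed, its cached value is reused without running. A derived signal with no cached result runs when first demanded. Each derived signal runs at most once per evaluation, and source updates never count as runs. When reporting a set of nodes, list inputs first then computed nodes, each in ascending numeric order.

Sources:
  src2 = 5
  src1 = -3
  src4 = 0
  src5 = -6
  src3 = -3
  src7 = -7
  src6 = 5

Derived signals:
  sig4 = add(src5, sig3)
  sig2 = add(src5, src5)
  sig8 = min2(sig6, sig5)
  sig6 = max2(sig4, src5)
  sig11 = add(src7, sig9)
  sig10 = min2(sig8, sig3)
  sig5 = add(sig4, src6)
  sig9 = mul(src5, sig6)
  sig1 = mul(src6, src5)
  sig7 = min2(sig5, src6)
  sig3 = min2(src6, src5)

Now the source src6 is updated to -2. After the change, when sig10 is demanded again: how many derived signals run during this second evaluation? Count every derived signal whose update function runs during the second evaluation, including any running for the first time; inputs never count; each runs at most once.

Initial pass — values computed on the first demand:
  sig3 = min2(5, -6) = -6
  sig4 = add(-6, -6) = -12
  sig5 = add(-12, 5) = -7
  sig6 = max2(-12, -6) = -6
  sig8 = min2(-6, -7) = -7
  sig10 = min2(-7, -6) = -7

Second demand — change propagation:
  sig3: re-runs because src6 5->-2; new result -6 (unchanged).
  sig4: re-examined; everything it read last time is the same (src5 unchanged, sig3 unchanged) — cache -12 kept, no run.
  sig5: re-runs because src6 5->-2; new result -14.
  sig6: re-examined; everything it read last time is the same (sig4 unchanged, src5 unchanged) — cache -6 kept, no run.
  sig8: re-runs because sig5 -7->-14; new result -14.
  sig10: re-runs because sig8 -7->-14; new result -14.

The important point: at sig4 every value read last time is unchanged, so the dirty flag clears without a run.

Run set: sig3, sig5, sig8, sig10 (4 run).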